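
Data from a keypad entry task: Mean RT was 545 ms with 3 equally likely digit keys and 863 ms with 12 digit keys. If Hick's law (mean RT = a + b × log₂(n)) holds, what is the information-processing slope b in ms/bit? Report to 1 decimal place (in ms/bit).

Slope: b = (863 − 545) / (log₂ 12 − log₂ 3) = 318/2.0000 = 159.000 ms/bit.

159.0 ms/bit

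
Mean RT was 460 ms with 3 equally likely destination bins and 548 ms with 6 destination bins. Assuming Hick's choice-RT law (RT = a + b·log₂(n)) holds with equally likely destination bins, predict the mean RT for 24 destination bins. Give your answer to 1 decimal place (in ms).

724.0 ms

With log₂ n on the abscissa the relation is linear; from the two conditions:
  b = (548 − 460) / (log₂ 6 − log₂ 3) = 88 / (2.5850 − 1.5850) = 88.000 ms/bit
  a = 460 − 88.000 × 1.5850 = 320.523 ms
Then RT(24) = 320.523 + 88.000 × log₂ 24 = 320.523 + 88.000 × 4.5850 ≈ 724.000 ms.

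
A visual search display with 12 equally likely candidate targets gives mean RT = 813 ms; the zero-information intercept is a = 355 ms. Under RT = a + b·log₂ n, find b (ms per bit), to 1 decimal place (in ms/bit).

127.8 ms/bit

12 alternatives carry log₂ 12 = 3.5850 bits; the choice cost is 813 − 355 = 458 ms, so b = 458/3.5850 = 127.756 ms/bit.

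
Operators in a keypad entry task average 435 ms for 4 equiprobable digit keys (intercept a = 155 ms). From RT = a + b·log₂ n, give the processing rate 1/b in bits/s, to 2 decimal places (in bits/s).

7.14 bits/s

b = (435 − 155)/log₂ 4 = 280/2 = 140.000 ms per bit = 0.14000 s/bit; the reciprocal is 7.143 bits/s.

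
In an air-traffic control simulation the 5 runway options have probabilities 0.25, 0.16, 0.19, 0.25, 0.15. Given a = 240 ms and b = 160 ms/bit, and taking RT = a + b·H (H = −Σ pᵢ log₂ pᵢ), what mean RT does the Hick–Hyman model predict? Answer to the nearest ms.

Entropy contributions −pᵢ log₂ pᵢ: 0.5000, 0.4230, 0.4552, 0.5000, 0.4105; sum H = 2.2888 bits.
RT = a + bH = 240 + 160·2.2888 = 606.21 ms.

606 ms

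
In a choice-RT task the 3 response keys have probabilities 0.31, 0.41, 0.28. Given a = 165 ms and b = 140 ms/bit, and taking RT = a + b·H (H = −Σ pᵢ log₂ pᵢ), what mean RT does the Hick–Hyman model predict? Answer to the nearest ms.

H = 0.31·log₂(1/0.31) + 0.41·log₂(1/0.41) + 0.28·log₂(1/0.28) = 1.5654 bits.
RT = 165 + 140 × 1.5654 = 384.16 ms.

384 ms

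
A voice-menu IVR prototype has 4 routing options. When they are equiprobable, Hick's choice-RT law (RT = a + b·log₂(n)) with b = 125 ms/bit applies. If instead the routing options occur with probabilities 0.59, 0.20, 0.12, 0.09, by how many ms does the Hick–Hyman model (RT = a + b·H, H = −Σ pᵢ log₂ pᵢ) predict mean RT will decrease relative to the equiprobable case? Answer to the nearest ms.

Equiprobable entropy H₀ = log₂ 4 = 2.0000 bits.
Skewed entropy H = −Σ pᵢ log₂ pᵢ = 1.5932 bits.
ΔRT = b·(H₀ − H) = 125 × 0.4068 = 50.85 ms.

51 ms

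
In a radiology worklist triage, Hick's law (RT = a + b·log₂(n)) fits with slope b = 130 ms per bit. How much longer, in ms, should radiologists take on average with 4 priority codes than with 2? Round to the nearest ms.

Only the slope matters, since a is common to both: ΔRT = b·log₂(n₂/n₁).
log₂(4) − log₂(2) = log₂(4/2) = log₂(2) = 1.
ΔRT = 130 × 1.0000 = 130.000 ms.

130 ms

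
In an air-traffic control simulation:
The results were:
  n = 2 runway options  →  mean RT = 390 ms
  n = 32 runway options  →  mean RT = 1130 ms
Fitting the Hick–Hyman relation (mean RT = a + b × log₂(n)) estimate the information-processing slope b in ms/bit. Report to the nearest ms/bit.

Slope: b = (1130 − 390) / (log₂ 32 − log₂ 2) = 740/4.0000 = 185 ms/bit.

185 ms/bit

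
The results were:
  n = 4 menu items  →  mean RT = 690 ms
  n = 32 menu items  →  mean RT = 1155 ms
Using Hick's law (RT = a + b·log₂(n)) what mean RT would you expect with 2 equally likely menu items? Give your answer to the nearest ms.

With log₂ n on the abscissa the relation is linear; from the two conditions:
  b = (1155 − 690) / (log₂ 32 − log₂ 4) = 465 / (5 − 2) = 155 ms/bit
  a = 690 − 155 × 2 = 380 ms
Then RT(2) = 380 + 155 × log₂ 2 = 380 + 155 × 1 ≈ 535.000 ms.

535 ms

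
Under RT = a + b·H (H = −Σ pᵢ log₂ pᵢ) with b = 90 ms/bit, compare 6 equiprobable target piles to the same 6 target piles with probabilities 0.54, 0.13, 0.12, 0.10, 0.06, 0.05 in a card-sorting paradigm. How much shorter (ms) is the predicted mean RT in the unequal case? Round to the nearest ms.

51 ms

Equiprobable entropy H₀ = log₂ 6 = 2.5850 bits.
Skewed entropy H = −Σ pᵢ log₂ pᵢ = 2.0216 bits.
ΔRT = b·(H₀ − H) = 90 × 0.5634 = 50.70 ms.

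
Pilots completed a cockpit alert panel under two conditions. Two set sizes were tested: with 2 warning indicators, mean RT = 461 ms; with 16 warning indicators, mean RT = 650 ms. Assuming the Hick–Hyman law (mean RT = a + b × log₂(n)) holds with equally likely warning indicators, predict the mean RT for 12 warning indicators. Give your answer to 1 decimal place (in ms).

With log₂ n on the abscissa the relation is linear; from the two conditions:
  b = (650 − 461) / (log₂ 16 − log₂ 2) = 189 / (4 − 1) = 63.000 ms/bit
  a = 461 − 63.000 × 1 = 398.000 ms
Then RT(12) = 398.000 + 63.000 × log₂ 12 = 398.000 + 63.000 × 3.5850 ≈ 623.853 ms.

623.9 ms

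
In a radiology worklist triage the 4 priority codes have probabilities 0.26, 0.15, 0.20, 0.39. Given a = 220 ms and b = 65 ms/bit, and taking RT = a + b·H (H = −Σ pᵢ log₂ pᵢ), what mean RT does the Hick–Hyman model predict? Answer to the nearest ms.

H = 0.26·log₂(1/0.26) + 0.15·log₂(1/0.15) + 0.20·log₂(1/0.20) + 0.39·log₂(1/0.39) = 1.9100 bits.
RT = 220 + 65 × 1.9100 = 344.15 ms.

344 ms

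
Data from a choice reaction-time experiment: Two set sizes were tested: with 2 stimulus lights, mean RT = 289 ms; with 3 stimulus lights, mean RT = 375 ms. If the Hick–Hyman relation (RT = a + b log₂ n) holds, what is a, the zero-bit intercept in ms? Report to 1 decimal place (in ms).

Slope: b = (375 − 289) / (log₂ 3 − log₂ 2) = 86/0.5850 = 147.018 ms/bit.
a = RT₁ − b·log₂ n₁ = 289 − 147.018 × 1 = 141.982 ms.

142.0 ms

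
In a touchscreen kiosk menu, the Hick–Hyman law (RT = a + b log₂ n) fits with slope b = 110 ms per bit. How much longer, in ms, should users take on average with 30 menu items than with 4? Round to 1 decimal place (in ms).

The intercept a cancels: ΔRT = b·(log₂ n₂ − log₂ n₁) = b·log₂(n₂/n₁).
log₂(30) − log₂(4) = 4.9069 − 2 = 2.9069.
ΔRT = 110 × 2.9069 = 319.758 ms.

319.8 ms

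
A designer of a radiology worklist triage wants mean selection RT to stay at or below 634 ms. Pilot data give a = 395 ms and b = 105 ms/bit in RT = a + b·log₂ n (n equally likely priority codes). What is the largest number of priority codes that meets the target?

4

Set 395 + 105·log₂ n ≤ 634 → log₂ n ≤ (634 − 395)/105 = 2.2762.
So n ≤ 2^2.2762 = 4.844; the largest integer n is 4.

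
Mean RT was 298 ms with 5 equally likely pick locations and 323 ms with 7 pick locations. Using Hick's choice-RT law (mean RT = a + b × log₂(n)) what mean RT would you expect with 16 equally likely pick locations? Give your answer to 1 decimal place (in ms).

Solve the two-equation system in a and b:
  b = (323 − 298) / (log₂ 7 − log₂ 5) = 25 / (2.8074 − 2.3219) = 51.501 ms/bit
  a = 298 − 51.501 × 2.3219 = 178.418 ms
Then RT(16) = 178.418 + 51.501 × log₂ 16 = 178.418 + 51.501 × 4 ≈ 384.422 ms.

384.4 ms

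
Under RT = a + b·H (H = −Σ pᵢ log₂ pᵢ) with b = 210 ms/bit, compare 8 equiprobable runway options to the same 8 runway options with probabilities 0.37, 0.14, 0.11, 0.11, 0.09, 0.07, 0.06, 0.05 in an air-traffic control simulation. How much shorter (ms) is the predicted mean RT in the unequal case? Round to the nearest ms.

69 ms

The RT saving is b·ΔH. Equiprobable H₀ = log₂(8) = 3.0000 bits; with the given probabilities H = 2.6693 bits.
b·(H₀ − H) = 210 × (3.0000 − 2.6693) = 69.46 ms.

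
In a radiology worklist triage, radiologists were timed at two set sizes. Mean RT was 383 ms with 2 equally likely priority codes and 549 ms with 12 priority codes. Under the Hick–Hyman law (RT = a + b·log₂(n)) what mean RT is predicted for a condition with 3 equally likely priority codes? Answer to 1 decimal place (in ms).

420.6 ms

RT is linear in log₂ n, so two points fix the line:
  b = (549 − 383) / (log₂ 12 − log₂ 2) = 166 / (3.5850 − 1) = 64.218 ms/bit
  a = 383 − 64.218 × 1 = 318.782 ms
Then RT(3) = 318.782 + 64.218 × log₂ 3 = 318.782 + 64.218 × 1.5850 ≈ 420.565 ms.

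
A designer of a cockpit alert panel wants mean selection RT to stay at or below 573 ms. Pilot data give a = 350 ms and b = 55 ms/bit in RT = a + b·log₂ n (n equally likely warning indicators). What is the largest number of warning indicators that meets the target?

16

Information budget: (573 − 350)/55 = 4.0545 bits, so n ≤ 2^4.0545 = 16.617 → at most 16.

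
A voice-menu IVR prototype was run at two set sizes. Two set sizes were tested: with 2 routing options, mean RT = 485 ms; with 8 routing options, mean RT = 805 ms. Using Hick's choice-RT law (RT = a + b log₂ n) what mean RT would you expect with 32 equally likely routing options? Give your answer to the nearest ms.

With log₂ n on the abscissa the relation is linear; from the two conditions:
  b = (805 − 485) / (log₂ 8 − log₂ 2) = 320 / (3 − 1) = 160 ms/bit
  a = 485 − 160 × 1 = 325 ms
Then RT(32) = 325 + 160 × log₂ 32 = 325 + 160 × 5 ≈ 1125.000 ms.

1125 ms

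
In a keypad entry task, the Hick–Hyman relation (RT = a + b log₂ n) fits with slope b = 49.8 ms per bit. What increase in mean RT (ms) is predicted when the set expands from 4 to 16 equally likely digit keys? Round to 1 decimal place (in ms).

99.6 ms

ΔRT = (a + b log₂ n₂) − (a + b log₂ n₁) = b·(log₂ n₂ − log₂ n₁).
log₂(16) − log₂(4) = log₂(16/4) = log₂(4) = 2.
ΔRT = 49.8 × 2.0000 = 99.600 ms.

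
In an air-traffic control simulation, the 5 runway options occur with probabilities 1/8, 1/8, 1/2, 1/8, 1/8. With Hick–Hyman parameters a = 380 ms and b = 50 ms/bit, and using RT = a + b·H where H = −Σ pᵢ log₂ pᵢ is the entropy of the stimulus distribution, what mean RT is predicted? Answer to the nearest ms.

480 ms

H = −Σ pᵢ log₂ pᵢ = 0.125·3 + 0.125·3 + 0.5·1 + 0.125·3 + 0.125·3 = 2.000 bits.
RT = 380 + 50 × 2.000 = 480.00 ms.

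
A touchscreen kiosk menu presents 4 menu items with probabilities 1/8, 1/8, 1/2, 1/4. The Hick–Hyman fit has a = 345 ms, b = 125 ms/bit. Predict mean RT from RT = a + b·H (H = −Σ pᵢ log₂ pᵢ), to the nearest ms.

Each term −pᵢ log₂ pᵢ: 0.125·3 + 0.125·3 + 0.5·1 + 0.25·2; summed, H = 1.750 bits.
Mean RT = a + bH = 345 + 125·1.750 = 563.75 ms.

564 ms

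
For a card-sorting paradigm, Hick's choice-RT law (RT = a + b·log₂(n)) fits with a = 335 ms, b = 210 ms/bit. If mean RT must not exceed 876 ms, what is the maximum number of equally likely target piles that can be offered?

210·log₂ n ≤ 876 − 335 = 541, giving log₂ n ≤ 2.5762 and n ≤ 5.964. The largest whole number is 5.

5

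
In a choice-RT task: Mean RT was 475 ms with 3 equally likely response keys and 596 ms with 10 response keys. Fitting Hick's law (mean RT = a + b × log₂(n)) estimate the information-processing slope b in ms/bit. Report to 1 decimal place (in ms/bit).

69.7 ms/bit

b = (RT₂ − RT₁)/(log₂ n₂ − log₂ n₁) = (596 − 475)/(3.3219 − 1.5850) = 69.662 ms/bit.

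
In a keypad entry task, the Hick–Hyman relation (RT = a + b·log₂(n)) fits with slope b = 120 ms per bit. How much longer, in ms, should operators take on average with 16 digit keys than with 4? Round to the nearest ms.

240 ms

Only the slope matters, since a is common to both: ΔRT = b·log₂(n₂/n₁).
log₂(16) − log₂(4) = log₂(16/4) = log₂(4) = 2.
ΔRT = 120 × 2.0000 = 240.000 ms.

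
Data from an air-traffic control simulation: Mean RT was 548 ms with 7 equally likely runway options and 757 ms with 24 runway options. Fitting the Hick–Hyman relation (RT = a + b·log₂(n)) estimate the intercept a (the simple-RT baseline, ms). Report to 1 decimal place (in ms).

The slope on a log₂ axis is (757 − 548) / (4.5850 − 2.8074) = 117.574 ms/bit.
Intercept: a = 548 − 117.574·log₂(7) = 217.929 ms.

217.9 ms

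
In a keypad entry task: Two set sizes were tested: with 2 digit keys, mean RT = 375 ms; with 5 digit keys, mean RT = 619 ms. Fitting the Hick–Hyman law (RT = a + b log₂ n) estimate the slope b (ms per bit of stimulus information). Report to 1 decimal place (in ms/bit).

b = (RT₂ − RT₁)/(log₂ n₂ − log₂ n₁) = (619 − 375)/(2.3219 − 1) = 184.579 ms/bit.

184.6 ms/bit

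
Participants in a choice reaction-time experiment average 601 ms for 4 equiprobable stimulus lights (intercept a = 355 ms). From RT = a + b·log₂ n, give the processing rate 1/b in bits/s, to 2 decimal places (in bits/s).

8.13 bits/s

b = (601 − 355)/log₂ 4 = 246/2 = 123.000 ms per bit = 0.12300 s/bit; the reciprocal is 8.130 bits/s.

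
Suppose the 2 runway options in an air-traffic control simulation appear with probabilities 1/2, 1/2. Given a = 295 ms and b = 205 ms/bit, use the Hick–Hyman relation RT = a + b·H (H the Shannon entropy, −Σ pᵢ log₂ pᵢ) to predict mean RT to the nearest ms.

Each term −pᵢ log₂ pᵢ: 0.5·1 + 0.5·1; summed, H = 1.000 bits.
Mean RT = a + bH = 295 + 205·1.000 = 500.00 ms.

500 ms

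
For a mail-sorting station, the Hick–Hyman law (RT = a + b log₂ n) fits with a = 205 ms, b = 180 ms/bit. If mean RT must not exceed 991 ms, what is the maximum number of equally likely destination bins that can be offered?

Information budget: (991 − 205)/180 = 4.3667 bits, so n ≤ 2^4.3667 = 20.630 → at most 20.

20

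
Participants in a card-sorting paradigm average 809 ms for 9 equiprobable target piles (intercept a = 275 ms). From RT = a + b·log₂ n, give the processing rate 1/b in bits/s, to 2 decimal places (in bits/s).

b = (809 − 275)/log₂ 9 = 534/3.1699 = 168.458 ms per bit = 0.16846 s/bit; the reciprocal is 5.936 bits/s.

5.94 bits/s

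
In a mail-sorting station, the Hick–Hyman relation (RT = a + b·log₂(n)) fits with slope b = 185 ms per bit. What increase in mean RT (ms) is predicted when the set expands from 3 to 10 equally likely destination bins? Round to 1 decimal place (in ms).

ΔRT = (a + b log₂ n₂) − (a + b log₂ n₁) = b·(log₂ n₂ − log₂ n₁).
log₂(10) − log₂(3) = 3.3219 − 1.5850 = 1.7370.
ΔRT = 185 × 1.7370 = 321.339 ms.

321.3 ms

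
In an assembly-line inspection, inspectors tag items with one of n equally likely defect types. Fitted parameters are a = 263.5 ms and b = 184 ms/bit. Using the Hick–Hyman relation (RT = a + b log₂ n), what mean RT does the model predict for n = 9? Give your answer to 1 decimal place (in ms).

log₂(9) = 3.1699 bits, so RT = 263.5 + 184 × 3.1699 ≈ 846.766 ms.

846.8 ms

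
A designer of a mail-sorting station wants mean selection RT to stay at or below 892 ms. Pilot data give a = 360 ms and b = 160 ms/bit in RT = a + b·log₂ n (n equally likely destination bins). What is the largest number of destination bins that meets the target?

Information budget: (892 − 360)/160 = 3.3250 bits, so n ≤ 2^3.3250 = 10.021 → at most 10.

10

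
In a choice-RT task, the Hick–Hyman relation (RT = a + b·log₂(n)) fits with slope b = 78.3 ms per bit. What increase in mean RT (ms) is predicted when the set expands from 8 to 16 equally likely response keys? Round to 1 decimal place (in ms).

The intercept a cancels: ΔRT = b·(log₂ n₂ − log₂ n₁) = b·log₂(n₂/n₁).
log₂(16) − log₂(8) = log₂(16/8) = log₂(2) = 1.
ΔRT = 78.3 × 1.0000 = 78.300 ms.

78.3 ms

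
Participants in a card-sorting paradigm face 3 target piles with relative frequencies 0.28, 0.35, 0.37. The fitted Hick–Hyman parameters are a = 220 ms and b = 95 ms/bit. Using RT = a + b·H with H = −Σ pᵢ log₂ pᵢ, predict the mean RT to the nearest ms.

Entropy contributions −pᵢ log₂ pᵢ: 0.5142, 0.5301, 0.5307; sum H = 1.5751 bits.
RT = a + bH = 220 + 95·1.5751 = 369.63 ms.

370 ms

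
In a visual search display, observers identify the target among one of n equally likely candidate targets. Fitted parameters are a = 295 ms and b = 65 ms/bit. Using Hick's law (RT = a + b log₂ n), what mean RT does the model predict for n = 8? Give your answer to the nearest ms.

490 ms

log₂(8) = 3 bits, so RT = 295 + 65 × 3 ≈ 490.000 ms.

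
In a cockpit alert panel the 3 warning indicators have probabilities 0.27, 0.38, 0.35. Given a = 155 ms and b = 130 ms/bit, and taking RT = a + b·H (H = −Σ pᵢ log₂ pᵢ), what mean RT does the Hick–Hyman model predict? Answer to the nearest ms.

359 ms

Entropy contributions −pᵢ log₂ pᵢ: 0.5100, 0.5305, 0.5301; sum H = 1.5706 bits.
RT = a + bH = 155 + 130·1.5706 = 359.17 ms.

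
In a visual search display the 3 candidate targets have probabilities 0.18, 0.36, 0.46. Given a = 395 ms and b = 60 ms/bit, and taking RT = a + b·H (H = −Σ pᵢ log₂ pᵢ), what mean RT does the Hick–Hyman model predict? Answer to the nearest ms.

484 ms

H = 0.18·log₂(1/0.18) + 0.36·log₂(1/0.36) + 0.46·log₂(1/0.46) = 1.4913 bits.
RT = 395 + 60 × 1.4913 = 484.48 ms.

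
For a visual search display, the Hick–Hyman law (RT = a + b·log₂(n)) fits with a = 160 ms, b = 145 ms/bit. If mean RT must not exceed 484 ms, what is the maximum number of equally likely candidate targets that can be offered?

145·log₂ n ≤ 484 − 160 = 324, giving log₂ n ≤ 2.2345 and n ≤ 4.706. The largest whole number is 4.

4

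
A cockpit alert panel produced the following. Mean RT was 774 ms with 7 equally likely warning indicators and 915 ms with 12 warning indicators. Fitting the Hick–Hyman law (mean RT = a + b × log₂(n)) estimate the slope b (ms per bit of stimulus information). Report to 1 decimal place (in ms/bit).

Slope: b = (915 − 774) / (log₂ 12 − log₂ 7) = 141/0.7776 = 181.325 ms/bit.

181.3 ms/bit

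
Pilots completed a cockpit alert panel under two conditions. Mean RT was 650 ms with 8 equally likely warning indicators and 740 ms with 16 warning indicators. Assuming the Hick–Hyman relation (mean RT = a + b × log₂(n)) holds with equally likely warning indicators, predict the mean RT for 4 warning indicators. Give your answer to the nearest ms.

Solve the two-equation system in a and b:
  b = (740 − 650) / (log₂ 16 − log₂ 8) = 90 / (4 − 3) = 90 ms/bit
  a = 650 − 90 × 3 = 380 ms
Then RT(4) = 380 + 90 × log₂ 4 = 380 + 90 × 2 ≈ 560.000 ms.

560 ms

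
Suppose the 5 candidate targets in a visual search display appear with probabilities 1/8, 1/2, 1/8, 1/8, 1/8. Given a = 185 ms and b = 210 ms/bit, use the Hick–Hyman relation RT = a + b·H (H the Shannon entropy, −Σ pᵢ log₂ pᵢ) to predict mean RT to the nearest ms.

H = −Σ pᵢ log₂ pᵢ = 0.125·3 + 0.5·1 + 0.125·3 + 0.125·3 + 0.125·3 = 2.000 bits.
RT = 185 + 210 × 2.000 = 605.00 ms.

605 ms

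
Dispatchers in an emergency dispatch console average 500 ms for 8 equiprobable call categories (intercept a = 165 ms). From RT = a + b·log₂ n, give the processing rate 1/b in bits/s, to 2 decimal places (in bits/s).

Choice component = 500 − 165 = 335 ms over log₂(8) = 3 bits.
b = 335 / 3 = 111.667 ms/bit, so 1/b = 8.955 bits/s.

8.96 bits/s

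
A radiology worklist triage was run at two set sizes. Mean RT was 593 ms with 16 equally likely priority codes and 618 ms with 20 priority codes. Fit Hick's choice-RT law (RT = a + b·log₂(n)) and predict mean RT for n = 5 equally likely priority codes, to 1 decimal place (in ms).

Solve the two-equation system in a and b:
  b = (618 − 593) / (log₂ 20 − log₂ 16) = 25 / (4.3219 − 4) = 77.657 ms/bit
  a = 593 − 77.657 × 4 = 282.372 ms
Then RT(5) = 282.372 + 77.657 × log₂ 5 = 282.372 + 77.657 × 2.3219 ≈ 462.686 ms.

462.7 ms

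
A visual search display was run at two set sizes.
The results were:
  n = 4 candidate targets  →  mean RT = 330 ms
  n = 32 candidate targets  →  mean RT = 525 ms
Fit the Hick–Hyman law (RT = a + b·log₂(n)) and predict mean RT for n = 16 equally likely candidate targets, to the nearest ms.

460 ms

With log₂ n on the abscissa the relation is linear; from the two conditions:
  b = (525 − 330) / (log₂ 32 − log₂ 4) = 195 / (5 − 2) = 65 ms/bit
  a = 330 − 65 × 2 = 200 ms
Then RT(16) = 200 + 65 × log₂ 16 = 200 + 65 × 4 ≈ 460.000 ms.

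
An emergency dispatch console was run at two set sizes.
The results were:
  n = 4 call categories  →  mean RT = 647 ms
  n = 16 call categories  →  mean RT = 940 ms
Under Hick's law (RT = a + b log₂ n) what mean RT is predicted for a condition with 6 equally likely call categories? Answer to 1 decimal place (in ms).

732.7 ms

With log₂ n on the abscissa the relation is linear; from the two conditions:
  b = (940 − 647) / (log₂ 16 − log₂ 4) = 293 / (4 − 2) = 146.500 ms/bit
  a = 647 − 146.500 × 2 = 354.000 ms
Then RT(6) = 354.000 + 146.500 × log₂ 6 = 354.000 + 146.500 × 2.5850 ≈ 732.697 ms.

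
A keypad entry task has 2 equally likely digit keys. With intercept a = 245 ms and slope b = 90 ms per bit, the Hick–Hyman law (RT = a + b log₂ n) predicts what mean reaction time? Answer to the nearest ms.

335 ms

log₂(2) = 1 bits, so RT = 245 + 90 × 1 ≈ 335.000 ms.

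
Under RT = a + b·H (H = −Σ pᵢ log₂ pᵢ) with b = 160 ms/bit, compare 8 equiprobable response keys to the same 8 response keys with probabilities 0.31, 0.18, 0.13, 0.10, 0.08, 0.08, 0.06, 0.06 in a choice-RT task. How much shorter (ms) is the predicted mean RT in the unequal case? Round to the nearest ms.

The RT saving is b·ΔH. Equiprobable H₀ = log₂(8) = 3.0000 bits; with the given probabilities H = 2.7540 bits.
b·(H₀ − H) = 160 × (3.0000 − 2.7540) = 39.36 ms.

39 ms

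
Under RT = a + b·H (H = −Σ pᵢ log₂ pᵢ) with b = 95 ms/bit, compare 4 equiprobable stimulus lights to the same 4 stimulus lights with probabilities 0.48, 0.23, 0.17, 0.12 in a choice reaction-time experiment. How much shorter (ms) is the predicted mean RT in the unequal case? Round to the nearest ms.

19 ms

The RT saving is b·ΔH. Equiprobable H₀ = log₂(4) = 2.0000 bits; with the given probabilities H = 1.7976 bits.
b·(H₀ − H) = 95 × (2.0000 − 1.7976) = 19.23 ms.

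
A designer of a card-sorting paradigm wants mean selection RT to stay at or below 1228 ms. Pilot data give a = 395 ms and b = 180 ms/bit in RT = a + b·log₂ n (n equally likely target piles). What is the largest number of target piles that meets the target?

24

180·log₂ n ≤ 1228 − 395 = 833, giving log₂ n ≤ 4.6278 and n ≤ 24.723. The largest whole number is 24.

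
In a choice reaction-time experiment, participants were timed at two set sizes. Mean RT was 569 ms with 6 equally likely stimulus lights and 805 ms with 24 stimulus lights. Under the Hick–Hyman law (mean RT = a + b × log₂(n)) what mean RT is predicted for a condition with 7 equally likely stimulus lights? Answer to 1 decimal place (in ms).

595.2 ms

RT is linear in log₂ n, so two points fix the line:
  b = (805 − 569) / (log₂ 24 − log₂ 6) = 236 / (4.5850 − 2.5850) = 118.000 ms/bit
  a = 569 − 118.000 × 2.5850 = 263.974 ms
Then RT(7) = 263.974 + 118.000 × log₂ 7 = 263.974 + 118.000 × 2.8074 ≈ 595.242 ms.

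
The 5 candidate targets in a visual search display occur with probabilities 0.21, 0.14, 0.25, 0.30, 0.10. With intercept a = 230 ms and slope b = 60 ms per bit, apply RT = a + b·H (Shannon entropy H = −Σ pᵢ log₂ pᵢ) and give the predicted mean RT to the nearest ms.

H = 0.21·log₂(1/0.21) + 0.14·log₂(1/0.14) + 0.25·log₂(1/0.25) + 0.30·log₂(1/0.30) + 0.10·log₂(1/0.10) = 2.2232 bits.
RT = 230 + 60 × 2.2232 = 363.39 ms.

363 ms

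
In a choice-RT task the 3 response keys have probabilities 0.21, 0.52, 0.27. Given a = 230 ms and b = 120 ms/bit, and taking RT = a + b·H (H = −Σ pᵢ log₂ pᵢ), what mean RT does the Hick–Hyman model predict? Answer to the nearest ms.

407 ms

H = 0.21·log₂(1/0.21) + 0.52·log₂(1/0.52) + 0.27·log₂(1/0.27) = 1.4734 bits.
RT = 230 + 120 × 1.4734 = 406.81 ms.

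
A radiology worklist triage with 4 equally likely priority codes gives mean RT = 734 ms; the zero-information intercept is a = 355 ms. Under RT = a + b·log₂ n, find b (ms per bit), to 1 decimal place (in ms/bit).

189.5 ms/bit

4 alternatives carry log₂ 4 = 2 bits; the choice cost is 734 − 355 = 379 ms, so b = 379/2 = 189.500 ms/bit.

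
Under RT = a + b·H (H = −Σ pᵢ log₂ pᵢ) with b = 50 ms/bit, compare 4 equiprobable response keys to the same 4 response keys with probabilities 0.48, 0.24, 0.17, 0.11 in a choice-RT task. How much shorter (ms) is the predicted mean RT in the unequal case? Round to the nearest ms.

Equiprobable entropy H₀ = log₂ 4 = 2.0000 bits.
Skewed entropy H = −Σ pᵢ log₂ pᵢ = 1.7873 bits.
ΔRT = b·(H₀ − H) = 50 × 0.2127 = 10.64 ms.

11 ms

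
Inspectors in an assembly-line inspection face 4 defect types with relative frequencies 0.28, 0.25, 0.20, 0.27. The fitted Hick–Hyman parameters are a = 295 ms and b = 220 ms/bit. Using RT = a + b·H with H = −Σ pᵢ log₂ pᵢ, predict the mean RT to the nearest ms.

Entropy contributions −pᵢ log₂ pᵢ: 0.5142, 0.5000, 0.4644, 0.5100; sum H = 1.9886 bits.
RT = a + bH = 295 + 220·1.9886 = 732.50 ms.

732 ms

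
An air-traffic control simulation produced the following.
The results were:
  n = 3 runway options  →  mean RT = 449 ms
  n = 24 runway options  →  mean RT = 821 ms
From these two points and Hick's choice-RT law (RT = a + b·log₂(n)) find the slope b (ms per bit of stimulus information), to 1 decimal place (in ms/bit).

124.0 ms/bit

The slope on a log₂ axis is (821 − 449) / (4.5850 − 1.5850) = 124.000 ms/bit.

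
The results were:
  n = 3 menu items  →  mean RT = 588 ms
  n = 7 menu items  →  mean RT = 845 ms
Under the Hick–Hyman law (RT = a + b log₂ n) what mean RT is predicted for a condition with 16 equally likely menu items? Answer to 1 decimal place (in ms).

Solve the two-equation system in a and b:
  b = (845 − 588) / (log₂ 7 − log₂ 3) = 257 / (2.8074 − 1.5850) = 210.243 ms/bit
  a = 588 − 210.243 × 1.5850 = 254.772 ms
Then RT(16) = 254.772 + 210.243 × log₂ 16 = 254.772 + 210.243 × 4 ≈ 1095.746 ms.

1095.7 ms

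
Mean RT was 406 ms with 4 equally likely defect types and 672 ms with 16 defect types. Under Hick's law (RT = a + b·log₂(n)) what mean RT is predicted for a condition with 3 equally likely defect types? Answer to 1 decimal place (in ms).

Fit slope and intercept:
  b = (672 − 406) / (log₂ 16 − log₂ 4) = 266 / (4 − 2) = 133.000 ms/bit
  a = 406 − 133.000 × 2 = 140.000 ms
Then RT(3) = 140.000 + 133.000 × log₂ 3 = 140.000 + 133.000 × 1.5850 ≈ 350.800 ms.

350.8 ms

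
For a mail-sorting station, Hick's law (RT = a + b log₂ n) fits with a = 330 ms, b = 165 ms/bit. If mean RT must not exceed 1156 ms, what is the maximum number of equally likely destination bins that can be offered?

Set 330 + 165·log₂ n ≤ 1156 → log₂ n ≤ (1156 − 330)/165 = 5.0061.
So n ≤ 2^5.0061 = 32.135; the largest integer n is 32.

32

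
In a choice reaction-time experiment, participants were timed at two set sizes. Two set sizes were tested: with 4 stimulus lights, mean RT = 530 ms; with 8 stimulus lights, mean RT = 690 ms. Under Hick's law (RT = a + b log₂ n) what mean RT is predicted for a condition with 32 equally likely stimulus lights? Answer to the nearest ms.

1010 ms

RT is linear in log₂ n, so two points fix the line:
  b = (690 − 530) / (log₂ 8 − log₂ 4) = 160 / (3 − 2) = 160 ms/bit
  a = 530 − 160 × 2 = 210 ms
Then RT(32) = 210 + 160 × log₂ 32 = 210 + 160 × 5 ≈ 1010.000 ms.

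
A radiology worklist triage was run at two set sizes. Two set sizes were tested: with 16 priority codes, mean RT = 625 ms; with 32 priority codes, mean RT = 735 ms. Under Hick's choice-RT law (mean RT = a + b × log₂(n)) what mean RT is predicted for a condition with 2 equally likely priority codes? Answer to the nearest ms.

295 ms

With log₂ n on the abscissa the relation is linear; from the two conditions:
  b = (735 − 625) / (log₂ 32 − log₂ 16) = 110 / (5 − 4) = 110 ms/bit
  a = 625 − 110 × 4 = 185 ms
Then RT(2) = 185 + 110 × log₂ 2 = 185 + 110 × 1 ≈ 295.000 ms.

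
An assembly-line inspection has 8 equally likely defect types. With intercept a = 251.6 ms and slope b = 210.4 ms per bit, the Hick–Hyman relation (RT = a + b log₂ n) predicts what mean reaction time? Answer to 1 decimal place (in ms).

log₂(8) = 3 bits, so RT = 251.6 + 210.4 × 3 ≈ 882.800 ms.

882.8 ms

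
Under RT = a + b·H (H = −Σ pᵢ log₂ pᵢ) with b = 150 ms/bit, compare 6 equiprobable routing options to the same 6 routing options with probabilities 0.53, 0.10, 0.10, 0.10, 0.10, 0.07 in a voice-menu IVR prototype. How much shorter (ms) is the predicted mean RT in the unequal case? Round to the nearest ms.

Equiprobable entropy H₀ = log₂ 6 = 2.5850 bits.
Skewed entropy H = −Σ pᵢ log₂ pᵢ = 2.0828 bits.
ΔRT = b·(H₀ − H) = 150 × 0.5022 = 75.33 ms.

75 ms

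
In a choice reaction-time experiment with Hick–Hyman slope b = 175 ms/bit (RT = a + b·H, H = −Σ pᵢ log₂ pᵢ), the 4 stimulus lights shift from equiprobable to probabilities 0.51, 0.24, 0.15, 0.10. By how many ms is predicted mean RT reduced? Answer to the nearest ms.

47 ms

The RT saving is b·ΔH. Equiprobable H₀ = log₂(4) = 2.0000 bits; with the given probabilities H = 1.7323 bits.
b·(H₀ − H) = 175 × (2.0000 − 1.7323) = 46.85 ms.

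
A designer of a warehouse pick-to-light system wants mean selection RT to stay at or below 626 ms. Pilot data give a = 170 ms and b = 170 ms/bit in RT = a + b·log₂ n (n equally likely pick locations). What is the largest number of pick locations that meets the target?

6

170·log₂ n ≤ 626 − 170 = 456, giving log₂ n ≤ 2.6824 and n ≤ 6.419. The largest whole number is 6.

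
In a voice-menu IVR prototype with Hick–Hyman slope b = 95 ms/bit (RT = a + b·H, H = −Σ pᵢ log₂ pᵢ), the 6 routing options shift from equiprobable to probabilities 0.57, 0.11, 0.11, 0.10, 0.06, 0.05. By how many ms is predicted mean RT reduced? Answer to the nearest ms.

60 ms

Equiprobable entropy H₀ = log₂ 6 = 2.5850 bits.
Skewed entropy H = −Σ pᵢ log₂ pᵢ = 1.9546 bits.
ΔRT = b·(H₀ − H) = 95 × 0.6303 = 59.88 ms.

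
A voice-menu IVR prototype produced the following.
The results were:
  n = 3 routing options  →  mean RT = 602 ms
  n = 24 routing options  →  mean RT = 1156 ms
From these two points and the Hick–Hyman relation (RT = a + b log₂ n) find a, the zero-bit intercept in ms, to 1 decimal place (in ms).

309.3 ms

b = (RT₂ − RT₁)/(log₂ n₂ − log₂ n₁) = (1156 − 602)/(4.5850 − 1.5850) = 184.667 ms/bit.
a = RT₁ − b·log₂ n₁ = 602 − 184.667 × 1.5850 = 309.310 ms.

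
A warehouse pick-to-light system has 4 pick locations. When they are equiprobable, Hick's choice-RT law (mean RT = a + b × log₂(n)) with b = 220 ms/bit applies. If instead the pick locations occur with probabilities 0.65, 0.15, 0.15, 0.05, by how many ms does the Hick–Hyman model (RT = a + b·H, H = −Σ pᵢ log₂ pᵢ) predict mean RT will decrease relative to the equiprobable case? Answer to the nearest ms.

The RT saving is b·ΔH. Equiprobable H₀ = log₂(4) = 2.0000 bits; with the given probabilities H = 1.4412 bits.
b·(H₀ − H) = 220 × (2.0000 − 1.4412) = 122.95 ms.

123 ms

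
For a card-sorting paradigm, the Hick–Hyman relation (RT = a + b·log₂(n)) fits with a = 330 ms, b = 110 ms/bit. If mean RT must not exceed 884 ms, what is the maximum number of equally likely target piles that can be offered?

32

110·log₂ n ≤ 884 − 330 = 554, giving log₂ n ≤ 5.0364 and n ≤ 32.817. The largest whole number is 32.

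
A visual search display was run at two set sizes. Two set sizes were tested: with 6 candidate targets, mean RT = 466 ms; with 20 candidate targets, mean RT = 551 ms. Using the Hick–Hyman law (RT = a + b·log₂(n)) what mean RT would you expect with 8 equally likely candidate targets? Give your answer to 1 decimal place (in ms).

486.3 ms

Fit slope and intercept:
  b = (551 − 466) / (log₂ 20 − log₂ 6) = 85 / (4.3219 − 2.5850) = 48.936 ms/bit
  a = 466 − 48.936 × 2.5850 = 339.502 ms
Then RT(8) = 339.502 + 48.936 × log₂ 8 = 339.502 + 48.936 × 3 ≈ 486.310 ms.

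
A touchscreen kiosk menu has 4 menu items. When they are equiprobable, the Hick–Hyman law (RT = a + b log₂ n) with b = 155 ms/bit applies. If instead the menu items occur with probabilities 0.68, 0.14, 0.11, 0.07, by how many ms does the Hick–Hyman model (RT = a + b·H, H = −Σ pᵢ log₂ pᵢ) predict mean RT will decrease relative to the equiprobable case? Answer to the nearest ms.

The RT saving is b·ΔH. Equiprobable H₀ = log₂(4) = 2.0000 bits; with the given probabilities H = 1.3943 bits.
b·(H₀ − H) = 155 × (2.0000 − 1.3943) = 93.88 ms.

94 ms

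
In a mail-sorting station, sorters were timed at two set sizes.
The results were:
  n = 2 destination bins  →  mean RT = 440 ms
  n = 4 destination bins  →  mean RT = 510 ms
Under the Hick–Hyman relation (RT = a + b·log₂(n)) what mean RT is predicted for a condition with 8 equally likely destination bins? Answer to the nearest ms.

580 ms

RT is linear in log₂ n, so two points fix the line:
  b = (510 − 440) / (log₂ 4 − log₂ 2) = 70 / (2 − 1) = 70 ms/bit
  a = 440 − 70 × 1 = 370 ms
Then RT(8) = 370 + 70 × log₂ 8 = 370 + 70 × 3 ≈ 580.000 ms.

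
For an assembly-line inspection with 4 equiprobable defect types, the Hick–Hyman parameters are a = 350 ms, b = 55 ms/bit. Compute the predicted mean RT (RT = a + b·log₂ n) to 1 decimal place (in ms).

460.0 ms

log₂(4) = 2 bits, so RT = 350 + 55 × 2 ≈ 460.000 ms.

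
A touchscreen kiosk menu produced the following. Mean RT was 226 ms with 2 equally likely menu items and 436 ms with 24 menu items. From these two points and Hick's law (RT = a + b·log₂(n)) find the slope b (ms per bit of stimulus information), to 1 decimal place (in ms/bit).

b = (RT₂ − RT₁)/(log₂ n₂ − log₂ n₁) = (436 − 226)/(4.5850 − 1) = 58.578 ms/bit.

58.6 ms/bit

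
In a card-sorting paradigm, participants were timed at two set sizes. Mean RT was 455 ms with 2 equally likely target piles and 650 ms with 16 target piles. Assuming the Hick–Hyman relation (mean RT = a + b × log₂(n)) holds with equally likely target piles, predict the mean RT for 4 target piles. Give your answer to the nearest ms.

Fit slope and intercept:
  b = (650 − 455) / (log₂ 16 − log₂ 2) = 195 / (4 − 1) = 65 ms/bit
  a = 455 − 65 × 1 = 390 ms
Then RT(4) = 390 + 65 × log₂ 4 = 390 + 65 × 2 ≈ 520.000 ms.

520 ms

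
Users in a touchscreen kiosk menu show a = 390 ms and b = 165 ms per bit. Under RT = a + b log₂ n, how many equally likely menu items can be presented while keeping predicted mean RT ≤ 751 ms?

165·log₂ n ≤ 751 − 390 = 361, giving log₂ n ≤ 2.1879 and n ≤ 4.556. The largest whole number is 4.

4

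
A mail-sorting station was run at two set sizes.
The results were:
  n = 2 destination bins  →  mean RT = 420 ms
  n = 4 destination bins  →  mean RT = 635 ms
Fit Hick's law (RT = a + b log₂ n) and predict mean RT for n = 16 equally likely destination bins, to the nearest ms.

1065 ms

RT is linear in log₂ n, so two points fix the line:
  b = (635 − 420) / (log₂ 4 − log₂ 2) = 215 / (2 − 1) = 215 ms/bit
  a = 420 − 215 × 1 = 205 ms
Then RT(16) = 205 + 215 × log₂ 16 = 205 + 215 × 4 ≈ 1065.000 ms.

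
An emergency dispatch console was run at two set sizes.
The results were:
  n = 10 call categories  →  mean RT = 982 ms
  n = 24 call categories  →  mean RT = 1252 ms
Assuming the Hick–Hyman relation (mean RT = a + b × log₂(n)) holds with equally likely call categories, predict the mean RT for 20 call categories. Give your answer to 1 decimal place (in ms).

1195.8 ms

Solve the two-equation system in a and b:
  b = (1252 − 982) / (log₂ 24 − log₂ 10) = 270 / (4.5850 − 3.3219) = 213.771 ms/bit
  a = 982 − 213.771 × 3.3219 = 271.868 ms
Then RT(20) = 271.868 + 213.771 × log₂ 20 = 271.868 + 213.771 × 4.3219 ≈ 1195.771 ms.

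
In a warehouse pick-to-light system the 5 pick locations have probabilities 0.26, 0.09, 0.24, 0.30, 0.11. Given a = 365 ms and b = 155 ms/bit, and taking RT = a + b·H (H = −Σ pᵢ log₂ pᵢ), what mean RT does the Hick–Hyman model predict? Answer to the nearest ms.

703 ms

Entropy contributions −pᵢ log₂ pᵢ: 0.5053, 0.3127, 0.4941, 0.5211, 0.3503; sum H = 2.1835 bits.
RT = a + bH = 365 + 155·2.1835 = 703.44 ms.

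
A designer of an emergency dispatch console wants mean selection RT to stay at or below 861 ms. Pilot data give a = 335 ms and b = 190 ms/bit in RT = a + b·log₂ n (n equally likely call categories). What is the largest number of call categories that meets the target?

6

Set 335 + 190·log₂ n ≤ 861 → log₂ n ≤ (861 − 335)/190 = 2.7684.
So n ≤ 2^2.7684 = 6.814; the largest integer n is 6.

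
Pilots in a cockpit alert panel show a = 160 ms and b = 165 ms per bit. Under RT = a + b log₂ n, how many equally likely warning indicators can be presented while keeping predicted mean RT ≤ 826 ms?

16

Information budget: (826 − 160)/165 = 4.0364 bits, so n ≤ 2^4.0364 = 16.408 → at most 16.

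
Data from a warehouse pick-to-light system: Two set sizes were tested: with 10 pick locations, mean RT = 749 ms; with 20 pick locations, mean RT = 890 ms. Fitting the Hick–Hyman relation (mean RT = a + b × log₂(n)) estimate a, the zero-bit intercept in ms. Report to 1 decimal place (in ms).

280.6 ms

Slope: b = (890 − 749) / (log₂ 20 − log₂ 10) = 141/1.0000 = 141.000 ms/bit.
Intercept: a = 749 − 141.000·log₂(10) = 280.608 ms.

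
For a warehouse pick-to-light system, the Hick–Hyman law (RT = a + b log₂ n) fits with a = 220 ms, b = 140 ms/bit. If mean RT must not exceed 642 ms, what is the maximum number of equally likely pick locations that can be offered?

8

Set 220 + 140·log₂ n ≤ 642 → log₂ n ≤ (642 − 220)/140 = 3.0143.
So n ≤ 2^3.0143 = 8.080; the largest integer n is 8.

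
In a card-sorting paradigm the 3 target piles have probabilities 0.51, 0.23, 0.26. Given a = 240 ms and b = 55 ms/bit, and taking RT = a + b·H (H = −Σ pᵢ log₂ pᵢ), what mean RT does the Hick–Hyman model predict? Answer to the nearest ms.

Entropy contributions −pᵢ log₂ pᵢ: 0.4954, 0.4877, 0.5053; sum H = 1.4884 bits.
RT = a + bH = 240 + 55·1.4884 = 321.86 ms.

322 ms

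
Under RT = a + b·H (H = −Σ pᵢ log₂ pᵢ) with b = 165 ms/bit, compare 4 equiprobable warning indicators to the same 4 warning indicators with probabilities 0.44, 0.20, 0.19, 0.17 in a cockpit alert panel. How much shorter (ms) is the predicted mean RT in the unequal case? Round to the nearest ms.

21 ms

The RT saving is b·ΔH. Equiprobable H₀ = log₂(4) = 2.0000 bits; with the given probabilities H = 1.8753 bits.
b·(H₀ − H) = 165 × (2.0000 − 1.8753) = 20.57 ms.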